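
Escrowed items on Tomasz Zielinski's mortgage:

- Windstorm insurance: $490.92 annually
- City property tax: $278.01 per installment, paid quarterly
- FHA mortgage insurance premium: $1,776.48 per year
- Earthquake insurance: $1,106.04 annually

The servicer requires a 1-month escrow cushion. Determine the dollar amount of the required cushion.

Windstorm insurance — $490.92
City property tax — $278.01 × 4 = $1,112.04
FHA mortgage insurance premium — $1,776.48
Earthquake insurance — $1,106.04
Annual escrow total = $4,485.48
Base monthly escrow = $4,485.48 / 12 = $373.79
Cushion = 1 × $373.79 = $373.79

$373.79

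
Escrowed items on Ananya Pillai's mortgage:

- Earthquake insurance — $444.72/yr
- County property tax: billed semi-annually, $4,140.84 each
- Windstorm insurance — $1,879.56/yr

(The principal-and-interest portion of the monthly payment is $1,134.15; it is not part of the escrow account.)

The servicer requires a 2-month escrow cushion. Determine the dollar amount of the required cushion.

$1,767.66

Earthquake insurance: $444.72
County property tax: $4,140.84 × 2 = $8,281.68
Windstorm insurance: $1,879.56
Total per year = $444.72 + $8,281.68 + $1,879.56 = $10,605.96
Monthly = $10,605.96 ÷ 12 = $883.83
Cushion = 2 × $883.83 = $1,767.66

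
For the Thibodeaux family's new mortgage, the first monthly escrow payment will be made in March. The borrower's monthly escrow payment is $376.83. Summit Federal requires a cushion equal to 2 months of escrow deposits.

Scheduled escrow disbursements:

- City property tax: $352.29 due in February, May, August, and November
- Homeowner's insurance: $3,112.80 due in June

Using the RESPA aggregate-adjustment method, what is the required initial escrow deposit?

Cushion = 2 × $376.83 = $753.66
Trial balance (start $0, +$376.83 each month, − disbursements):
  Mar: +$376.83 → $376.83
  Apr: +$376.83 → $753.66
  May: +$376.83 − $352.29 → $778.20
  Jun: +$376.83 − $3,112.80 → -$1,957.77
  Jul: +$376.83 → -$1,580.94
  Aug: +$376.83 − $352.29 → -$1,556.40
  Sep: +$376.83 → -$1,179.57
  Oct: +$376.83 → -$802.74
  Nov: +$376.83 − $352.29 → -$778.20
  Dec: +$376.83 → -$401.37
  Jan: +$376.83 → -$24.54
  Feb: +$376.83 − $352.29 → $0.00
Lowest trial balance = -$1,957.77 (Jun)
Initial deposit = cushion − low point = $753.66 − (-$1,957.77) = $2,711.43

$2,711.43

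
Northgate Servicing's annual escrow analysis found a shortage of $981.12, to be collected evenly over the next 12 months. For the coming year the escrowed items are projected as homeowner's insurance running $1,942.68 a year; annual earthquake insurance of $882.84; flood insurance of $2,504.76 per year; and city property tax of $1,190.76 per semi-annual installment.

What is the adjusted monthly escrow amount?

Homeowner's insurance: $1,942.68
Earthquake insurance: $882.84
Flood insurance: $2,504.76
City property tax: $1,190.76 × 2 = $2,381.52
Total per year = $1,942.68 + $882.84 + $2,504.76 + $2,381.52 = $7,711.80
Monthly = $7,711.80 / 12 = $642.65
Shortage spread = $981.12 ÷ 12 = $81.76/mo
Adjusted monthly = $642.65 + $81.76 = $724.41

$724.41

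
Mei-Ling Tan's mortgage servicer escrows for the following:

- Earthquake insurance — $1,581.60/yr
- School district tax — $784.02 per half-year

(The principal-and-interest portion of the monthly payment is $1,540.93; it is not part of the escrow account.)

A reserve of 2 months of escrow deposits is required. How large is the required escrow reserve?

Earthquake insurance = $1,581.60/yr
School district tax = $784.02 × 2 = $1,568.04/yr
Total per year = $1,581.60 + $1,568.04 = $3,149.64
Per month = $3,149.64 ÷ 12 = $262.47
Required cushion = 2 × $262.47 = $524.94

$524.94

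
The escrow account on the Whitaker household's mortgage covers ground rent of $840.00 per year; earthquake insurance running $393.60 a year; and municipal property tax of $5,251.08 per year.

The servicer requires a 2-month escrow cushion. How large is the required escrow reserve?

Ground rent = $840.00/yr
Earthquake insurance = $393.60/yr
Municipal property tax = $5,251.08/yr
Total annual escrow = $840.00 + $393.60 + $5,251.08 = $6,484.68
Monthly = $6,484.68 ÷ 12 = $540.39
Reserve = 2 × $540.39 = $1,080.78

$1,080.78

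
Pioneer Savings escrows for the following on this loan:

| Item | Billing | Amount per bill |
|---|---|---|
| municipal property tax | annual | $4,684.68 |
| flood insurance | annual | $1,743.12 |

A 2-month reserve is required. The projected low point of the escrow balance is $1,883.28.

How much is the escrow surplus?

Municipal property tax: $4,684.68/yr
Flood insurance: $1,743.12/yr
Yearly total = $4,684.68 + $1,743.12 = $6,427.80
Per month = $6,427.80 ÷ 12 = $535.65
Required reserve = 2 × $535.65 = $1,071.30
Surplus = $1,883.28 − $1,071.30 = $811.98

$811.98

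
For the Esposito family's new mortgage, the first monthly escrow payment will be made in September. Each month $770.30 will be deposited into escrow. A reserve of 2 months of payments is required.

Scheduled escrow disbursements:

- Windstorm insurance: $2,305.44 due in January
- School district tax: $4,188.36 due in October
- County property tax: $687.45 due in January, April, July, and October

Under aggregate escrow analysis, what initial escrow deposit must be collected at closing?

Cushion = 2 × $770.30 = $1,540.60
Trial balance (start $0, +$770.30 each month, − disbursements):
  Sep: +$770.30 → $770.30
  Oct: +$770.30 − $4,875.81 → -$3,335.21
  Nov: +$770.30 → -$2,564.91
  Dec: +$770.30 → -$1,794.61
  Jan: +$770.30 − $2,992.89 → -$4,017.20
  Feb: +$770.30 → -$3,246.90
  Mar: +$770.30 → -$2,476.60
  Apr: +$770.30 − $687.45 → -$2,393.75
  May: +$770.30 → -$1,623.45
  Jun: +$770.30 → -$853.15
  Jul: +$770.30 − $687.45 → -$770.30
  Aug: +$770.30 → $0.00
Lowest trial balance = -$4,017.20 (Jan)
Initial deposit = cushion − low point = $1,540.60 − (-$4,017.20) = $5,557.80

$5,557.80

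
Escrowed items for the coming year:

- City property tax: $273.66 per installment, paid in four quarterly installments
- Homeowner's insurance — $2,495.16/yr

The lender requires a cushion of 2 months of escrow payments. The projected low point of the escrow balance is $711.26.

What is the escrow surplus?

$112.96

City property tax = $273.66 × 4 = $1,094.64/yr
Homeowner's insurance = $2,495.16/yr
Combined annual = $1,094.64 + $2,495.16 = $3,589.80
Per month = $3,589.80 ÷ 12 = $299.15
Cushion = 2 × $299.15 = $598.30
Surplus = $711.26 − $598.30 = $112.96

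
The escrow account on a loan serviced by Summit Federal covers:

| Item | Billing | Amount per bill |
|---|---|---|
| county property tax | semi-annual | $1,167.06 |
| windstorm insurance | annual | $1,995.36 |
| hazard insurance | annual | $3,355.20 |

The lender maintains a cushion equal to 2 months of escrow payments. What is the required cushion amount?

$1,280.78

County property tax: $1,167.06 × 2 = $2,334.12
Windstorm insurance: $1,995.36
Hazard insurance: $3,355.20
Annual escrow total = $7,684.68
Base monthly escrow = $7,684.68 ÷ 12 = $640.39
Reserve = 2 × $640.39 = $1,280.78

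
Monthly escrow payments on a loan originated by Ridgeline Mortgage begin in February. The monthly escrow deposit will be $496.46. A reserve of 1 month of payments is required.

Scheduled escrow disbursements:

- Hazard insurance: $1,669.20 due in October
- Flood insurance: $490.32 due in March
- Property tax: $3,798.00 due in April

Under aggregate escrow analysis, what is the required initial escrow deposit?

Cushion = 1 × $496.46 = $496.46
Trial balance (start $0, +$496.46 each month, − disbursements):
  Feb: +$496.46 → $496.46
  Mar: +$496.46 − $490.32 → $502.60
  Apr: +$496.46 − $3,798.00 → -$2,798.94
  May: +$496.46 → -$2,302.48
  Jun: +$496.46 → -$1,806.02
  Jul: +$496.46 → -$1,309.56
  Aug: +$496.46 → -$813.10
  Sep: +$496.46 → -$316.64
  Oct: +$496.46 − $1,669.20 → -$1,489.38
  Nov: +$496.46 → -$992.92
  Dec: +$496.46 → -$496.46
  Jan: +$496.46 → $0.00
Lowest trial balance = -$2,798.94 (Apr)
Initial deposit = cushion − low point = $496.46 − (-$2,798.94) = $3,295.40

$3,295.40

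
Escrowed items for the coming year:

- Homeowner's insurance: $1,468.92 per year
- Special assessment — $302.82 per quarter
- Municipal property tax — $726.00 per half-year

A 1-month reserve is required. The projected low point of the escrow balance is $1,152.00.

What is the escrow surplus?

Homeowner's insurance: $1,468.92/yr
Special assessment: $302.82 × 4 = $1,211.28/yr
Municipal property tax: $726.00 × 2 = $1,452.00/yr
Total annual escrow = $1,468.92 + $1,211.28 + $1,452.00 = $4,132.20
Monthly escrow = $4,132.20 ÷ 12 = $344.35
Cushion = 1 × $344.35 = $344.35
Surplus = $1,152.00 − $344.35 = $807.65

$807.65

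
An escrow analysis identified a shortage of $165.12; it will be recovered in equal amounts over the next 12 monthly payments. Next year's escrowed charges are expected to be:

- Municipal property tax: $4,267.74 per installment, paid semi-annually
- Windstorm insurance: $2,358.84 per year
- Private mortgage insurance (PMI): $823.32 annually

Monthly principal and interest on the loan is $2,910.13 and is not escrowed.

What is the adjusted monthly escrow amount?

Municipal property tax — $4,267.74 × 2 = $8,535.48 annually
Windstorm insurance — $2,358.84 annually
Private mortgage insurance (PMI) — $823.32 annually
Combined annual = $8,535.48 + $2,358.84 + $823.32 = $11,717.64
Monthly = $11,717.64 ÷ 12 = $976.47
Monthly shortage recovery: $165.12 / 12 = $13.76
New monthly escrow = $976.47 + $13.76 = $990.23

$990.23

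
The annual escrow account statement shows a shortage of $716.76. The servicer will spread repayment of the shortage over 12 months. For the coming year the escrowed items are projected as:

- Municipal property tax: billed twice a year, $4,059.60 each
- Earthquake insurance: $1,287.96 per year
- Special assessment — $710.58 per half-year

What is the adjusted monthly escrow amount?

$962.09

Municipal property tax — $4,059.60 × 2 = $8,119.20
Earthquake insurance — $1,287.96
Special assessment — $710.58 × 2 = $1,421.16
Total annual escrow = $8,119.20 + $1,287.96 + $1,421.16 = $10,828.32
Base monthly escrow = $10,828.32 ÷ 12 = $902.36
Shortage per month = $716.76 ÷ 12 = $59.73
Adjusted monthly = $902.36 + $59.73 = $962.09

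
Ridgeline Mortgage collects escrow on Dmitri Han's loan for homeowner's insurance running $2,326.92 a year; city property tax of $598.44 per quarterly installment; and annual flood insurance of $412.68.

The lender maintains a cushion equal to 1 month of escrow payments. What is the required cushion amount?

Homeowner's insurance: $2,326.92
City property tax: $598.44 × 4 = $2,393.76
Flood insurance: $412.68
Total per year = $2,326.92 + $2,393.76 + $412.68 = $5,133.36
Monthly = $5,133.36 ÷ 12 = $427.78
Required cushion = 1 × $427.78 = $427.78

$427.78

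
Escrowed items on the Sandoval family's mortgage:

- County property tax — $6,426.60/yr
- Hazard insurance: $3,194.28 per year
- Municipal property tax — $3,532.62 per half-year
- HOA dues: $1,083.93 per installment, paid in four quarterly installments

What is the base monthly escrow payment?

County property tax: $6,426.60 per year
Hazard insurance: $3,194.28 per year
Municipal property tax: $3,532.62 × 2 = $7,065.24 per year
HOA dues: $1,083.93 × 4 = $4,335.72 per year
Total annual escrow = $6,426.60 + $3,194.28 + $7,065.24 + $4,335.72 = $21,021.84
Monthly escrow = $21,021.84 ÷ 12 = $1,751.82

$1,751.82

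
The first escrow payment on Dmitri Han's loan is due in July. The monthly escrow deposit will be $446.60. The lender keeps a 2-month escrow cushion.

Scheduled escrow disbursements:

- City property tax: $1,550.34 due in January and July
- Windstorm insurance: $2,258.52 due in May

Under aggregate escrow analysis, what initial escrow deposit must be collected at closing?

Cushion = 2 × $446.60 = $893.20
Trial balance (start $0, +$446.60 each month, − disbursements):
  Jul: +$446.60 − $1,550.34 → -$1,103.74
  Aug: +$446.60 → -$657.14
  Sep: +$446.60 → -$210.54
  Oct: +$446.60 → $236.06
  Nov: +$446.60 → $682.66
  Dec: +$446.60 → $1,129.26
  Jan: +$446.60 − $1,550.34 → $25.52
  Feb: +$446.60 → $472.12
  Mar: +$446.60 → $918.72
  Apr: +$446.60 → $1,365.32
  May: +$446.60 − $2,258.52 → -$446.60
  Jun: +$446.60 → $0.00
Lowest trial balance = -$1,103.74 (Jul)
Initial deposit = cushion − low point = $893.20 − (-$1,103.74) = $1,996.94

$1,996.94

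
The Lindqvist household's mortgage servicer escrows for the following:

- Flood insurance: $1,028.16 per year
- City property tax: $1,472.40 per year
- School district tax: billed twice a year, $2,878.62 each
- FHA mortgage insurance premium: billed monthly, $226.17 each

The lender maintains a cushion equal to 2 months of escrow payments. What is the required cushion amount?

Flood insurance: $1,028.16/yr
City property tax: $1,472.40/yr
School district tax: $2,878.62 × 2 = $5,757.24/yr
FHA mortgage insurance premium: $226.17 × 12 = $2,714.04/yr
Total per year = $10,971.84
Monthly = $10,971.84 / 12 = $914.32
Required cushion = 2 × $914.32 = $1,828.64

$1,828.64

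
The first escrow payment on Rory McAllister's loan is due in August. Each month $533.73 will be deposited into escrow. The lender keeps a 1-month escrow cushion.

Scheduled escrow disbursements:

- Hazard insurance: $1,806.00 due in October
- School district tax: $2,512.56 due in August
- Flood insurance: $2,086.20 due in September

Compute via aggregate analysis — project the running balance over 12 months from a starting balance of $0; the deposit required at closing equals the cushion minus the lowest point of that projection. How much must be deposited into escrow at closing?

Cushion = 1 × $533.73 = $533.73
Trial balance (start $0, +$533.73 each month, − disbursements):
  Aug: +$533.73 − $2,512.56 → -$1,978.83
  Sep: +$533.73 − $2,086.20 → -$3,531.30
  Oct: +$533.73 − $1,806.00 → -$4,803.57
  Nov: +$533.73 → -$4,269.84
  Dec: +$533.73 → -$3,736.11
  Jan: +$533.73 → -$3,202.38
  Feb: +$533.73 → -$2,668.65
  Mar: +$533.73 → -$2,134.92
  Apr: +$533.73 → -$1,601.19
  May: +$533.73 → -$1,067.46
  Jun: +$533.73 → -$533.73
  Jul: +$533.73 → $0.00
Lowest trial balance = -$4,803.57 (Oct)
Initial deposit = cushion − low point = $533.73 − (-$4,803.57) = $5,337.30

$5,337.30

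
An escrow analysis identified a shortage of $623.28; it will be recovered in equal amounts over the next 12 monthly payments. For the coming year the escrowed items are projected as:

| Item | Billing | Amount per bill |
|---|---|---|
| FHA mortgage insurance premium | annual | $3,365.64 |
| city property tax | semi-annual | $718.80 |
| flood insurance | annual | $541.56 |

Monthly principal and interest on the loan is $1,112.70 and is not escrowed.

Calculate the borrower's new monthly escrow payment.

$497.34

FHA mortgage insurance premium — $3,365.64/yr
City property tax — $718.80 × 2 = $1,437.60/yr
Flood insurance — $541.56/yr
Total per year = $5,344.80
Monthly = $5,344.80 / 12 = $445.40
Monthly shortage recovery: $623.28 ÷ 12 = $51.94
Adjusted monthly = $445.40 + $51.94 = $497.34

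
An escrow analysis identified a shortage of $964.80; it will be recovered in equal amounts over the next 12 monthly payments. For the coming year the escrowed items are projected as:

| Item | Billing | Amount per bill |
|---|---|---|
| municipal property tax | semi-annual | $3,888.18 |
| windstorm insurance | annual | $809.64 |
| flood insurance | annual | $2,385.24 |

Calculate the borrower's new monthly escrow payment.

$994.67

Municipal property tax = $3,888.18 × 2 = $7,776.36
Windstorm insurance = $809.64
Flood insurance = $2,385.24
Yearly total = $7,776.36 + $809.64 + $2,385.24 = $10,971.24
Base monthly escrow = $10,971.24 / 12 = $914.27
Shortage per month = $964.80 / 12 = $80.40
New monthly escrow = $914.27 + $80.40 = $994.67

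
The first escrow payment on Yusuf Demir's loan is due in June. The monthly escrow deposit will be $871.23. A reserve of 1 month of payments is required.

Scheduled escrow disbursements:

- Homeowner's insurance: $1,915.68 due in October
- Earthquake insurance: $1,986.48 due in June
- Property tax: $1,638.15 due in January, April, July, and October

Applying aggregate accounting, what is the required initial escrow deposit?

$3,693.54

Cushion = 1 × $871.23 = $871.23
Trial balance (start $0, +$871.23 each month, − disbursements):
  Jun: +$871.23 − $1,986.48 → -$1,115.25
  Jul: +$871.23 − $1,638.15 → -$1,882.17
  Aug: +$871.23 → -$1,010.94
  Sep: +$871.23 → -$139.71
  Oct: +$871.23 − $3,553.83 → -$2,822.31
  Nov: +$871.23 → -$1,951.08
  Dec: +$871.23 → -$1,079.85
  Jan: +$871.23 − $1,638.15 → -$1,846.77
  Feb: +$871.23 → -$975.54
  Mar: +$871.23 → -$104.31
  Apr: +$871.23 − $1,638.15 → -$871.23
  May: +$871.23 → $0.00
Lowest trial balance = -$2,822.31 (Oct)
Initial deposit = cushion − low point = $871.23 − (-$2,822.31) = $3,693.54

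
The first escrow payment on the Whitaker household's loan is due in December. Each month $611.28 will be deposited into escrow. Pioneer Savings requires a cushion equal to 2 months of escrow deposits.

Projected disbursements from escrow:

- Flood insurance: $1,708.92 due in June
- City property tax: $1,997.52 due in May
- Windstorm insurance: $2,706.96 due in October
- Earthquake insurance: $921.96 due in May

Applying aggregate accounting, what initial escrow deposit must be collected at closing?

$1,833.84

Cushion = 2 × $611.28 = $1,222.56
Trial balance (start $0, +$611.28 each month, − disbursements):
  Dec: +$611.28 → $611.28
  Jan: +$611.28 → $1,222.56
  Feb: +$611.28 → $1,833.84
  Mar: +$611.28 → $2,445.12
  Apr: +$611.28 → $3,056.40
  May: +$611.28 − $2,919.48 → $748.20
  Jun: +$611.28 − $1,708.92 → -$349.44
  Jul: +$611.28 → $261.84
  Aug: +$611.28 → $873.12
  Sep: +$611.28 → $1,484.40
  Oct: +$611.28 − $2,706.96 → -$611.28
  Nov: +$611.28 → $0.00
Lowest trial balance = -$611.28 (Oct)
Initial deposit = cushion − low point = $1,222.56 − (-$611.28) = $1,833.84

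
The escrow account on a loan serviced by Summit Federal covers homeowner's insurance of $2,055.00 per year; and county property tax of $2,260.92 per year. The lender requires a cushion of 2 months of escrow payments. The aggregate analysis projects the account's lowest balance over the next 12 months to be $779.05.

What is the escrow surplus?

Homeowner's insurance = $2,055.00/yr
County property tax = $2,260.92/yr
Total annual escrow = $2,055.00 + $2,260.92 = $4,315.92
Base monthly escrow = $4,315.92 / 12 = $359.66
Required cushion = 2 × $359.66 = $719.32
Surplus = $779.05 − $719.32 = $59.73

$59.73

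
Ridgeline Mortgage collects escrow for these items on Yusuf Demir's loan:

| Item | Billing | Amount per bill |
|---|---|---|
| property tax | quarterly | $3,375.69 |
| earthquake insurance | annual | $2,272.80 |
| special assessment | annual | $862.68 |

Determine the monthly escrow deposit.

$1,386.52

Property tax — $3,375.69 × 4 = $13,502.76 per year
Earthquake insurance — $2,272.80 per year
Special assessment — $862.68 per year
Total per year = $13,502.76 + $2,272.80 + $862.68 = $16,638.24
Base monthly escrow = $16,638.24 / 12 = $1,386.52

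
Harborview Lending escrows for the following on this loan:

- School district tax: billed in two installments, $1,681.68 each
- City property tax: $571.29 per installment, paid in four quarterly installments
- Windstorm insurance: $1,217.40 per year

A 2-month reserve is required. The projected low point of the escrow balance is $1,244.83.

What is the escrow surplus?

School district tax — $1,681.68 × 2 = $3,363.36 per year
City property tax — $571.29 × 4 = $2,285.16 per year
Windstorm insurance — $1,217.40 per year
Annual escrow total = $3,363.36 + $2,285.16 + $1,217.40 = $6,865.92
Per month = $6,865.92 ÷ 12 = $572.16
Required reserve = 2 × $572.16 = $1,144.32
Excess over cushion: $1,244.83 − $1,144.32 = $100.51

$100.51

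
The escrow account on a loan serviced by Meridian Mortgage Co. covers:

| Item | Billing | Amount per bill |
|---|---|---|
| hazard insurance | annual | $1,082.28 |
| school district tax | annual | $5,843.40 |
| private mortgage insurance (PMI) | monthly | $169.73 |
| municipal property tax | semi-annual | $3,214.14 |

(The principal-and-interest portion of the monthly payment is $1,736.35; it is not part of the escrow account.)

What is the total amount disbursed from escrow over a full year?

$15,390.72

Hazard insurance = $1,082.28 per year
School district tax = $5,843.40 per year
Private mortgage insurance (PMI) = $169.73 × 12 = $2,036.76 per year
Municipal property tax = $3,214.14 × 2 = $6,428.28 per year
Total per year = $1,082.28 + $5,843.40 + $2,036.76 + $6,428.28 = $15,390.72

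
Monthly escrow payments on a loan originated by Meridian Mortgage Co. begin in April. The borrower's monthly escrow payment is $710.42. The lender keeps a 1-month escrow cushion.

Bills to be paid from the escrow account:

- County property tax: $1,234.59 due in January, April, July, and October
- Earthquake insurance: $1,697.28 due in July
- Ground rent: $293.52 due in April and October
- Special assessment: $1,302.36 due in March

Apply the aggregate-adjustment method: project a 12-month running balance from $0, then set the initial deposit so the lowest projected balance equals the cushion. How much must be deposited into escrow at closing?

Cushion = 1 × $710.42 = $710.42
Trial balance (start $0, +$710.42 each month, − disbursements):
  Apr: +$710.42 − $1,528.11 → -$817.69
  May: +$710.42 → -$107.27
  Jun: +$710.42 → $603.15
  Jul: +$710.42 − $2,931.87 → -$1,618.30
  Aug: +$710.42 → -$907.88
  Sep: +$710.42 → -$197.46
  Oct: +$710.42 − $1,528.11 → -$1,015.15
  Nov: +$710.42 → -$304.73
  Dec: +$710.42 → $405.69
  Jan: +$710.42 − $1,234.59 → -$118.48
  Feb: +$710.42 → $591.94
  Mar: +$710.42 − $1,302.36 → $0.00
Lowest trial balance = -$1,618.30 (Jul)
Initial deposit = cushion − low point = $710.42 − (-$1,618.30) = $2,328.72

$2,328.72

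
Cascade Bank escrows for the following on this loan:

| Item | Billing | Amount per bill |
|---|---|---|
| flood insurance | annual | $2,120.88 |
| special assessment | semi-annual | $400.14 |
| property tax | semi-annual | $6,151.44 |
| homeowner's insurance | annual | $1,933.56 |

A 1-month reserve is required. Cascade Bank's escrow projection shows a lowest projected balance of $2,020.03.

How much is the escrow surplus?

Flood insurance — $2,120.88 annually
Special assessment — $400.14 × 2 = $800.28 annually
Property tax — $6,151.44 × 2 = $12,302.88 annually
Homeowner's insurance — $1,933.56 annually
Total annual escrow = $17,157.60
Monthly = $17,157.60 / 12 = $1,429.80
Required cushion = 1 × $1,429.80 = $1,429.80
Excess over cushion: $2,020.03 − $1,429.80 = $590.23

$590.23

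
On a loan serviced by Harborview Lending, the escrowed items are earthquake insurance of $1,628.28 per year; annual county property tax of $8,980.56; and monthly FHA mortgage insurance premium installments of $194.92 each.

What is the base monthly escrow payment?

$1,078.99

Earthquake insurance = $1,628.28/yr
County property tax = $8,980.56/yr
FHA mortgage insurance premium = $194.92 × 12 = $2,339.04/yr
Combined annual = $1,628.28 + $8,980.56 + $2,339.04 = $12,947.88
Monthly = $12,947.88 / 12 = $1,078.99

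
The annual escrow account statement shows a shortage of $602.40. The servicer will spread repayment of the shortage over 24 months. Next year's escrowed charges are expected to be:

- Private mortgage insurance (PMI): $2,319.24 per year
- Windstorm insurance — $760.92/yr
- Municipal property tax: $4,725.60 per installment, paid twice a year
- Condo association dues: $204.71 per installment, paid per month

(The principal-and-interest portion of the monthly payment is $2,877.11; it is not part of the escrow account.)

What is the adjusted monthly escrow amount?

Private mortgage insurance (PMI): $2,319.24 annually
Windstorm insurance: $760.92 annually
Municipal property tax: $4,725.60 × 2 = $9,451.20 annually
Condo association dues: $204.71 × 12 = $2,456.52 annually
Total annual escrow = $2,319.24 + $760.92 + $9,451.20 + $2,456.52 = $14,987.88
Per month = $14,987.88 / 12 = $1,248.99
Monthly shortage recovery: $602.40 ÷ 24 = $25.10
New monthly escrow = $1,248.99 + $25.10 = $1,274.09

$1,274.09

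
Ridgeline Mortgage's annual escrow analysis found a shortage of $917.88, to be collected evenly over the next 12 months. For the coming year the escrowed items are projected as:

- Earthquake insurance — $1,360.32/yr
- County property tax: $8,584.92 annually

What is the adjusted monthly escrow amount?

$905.26

Earthquake insurance — $1,360.32 per year
County property tax — $8,584.92 per year
Total per year = $1,360.32 + $8,584.92 = $9,945.24
Monthly = $9,945.24 / 12 = $828.77
Monthly shortage recovery: $917.88 / 12 = $76.49
Adjusted monthly = $828.77 + $76.49 = $905.26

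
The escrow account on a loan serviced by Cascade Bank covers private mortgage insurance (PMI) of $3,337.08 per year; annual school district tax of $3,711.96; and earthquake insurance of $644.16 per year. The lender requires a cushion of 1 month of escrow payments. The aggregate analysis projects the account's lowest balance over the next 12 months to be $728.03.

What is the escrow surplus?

$86.93

Private mortgage insurance (PMI) = $3,337.08 per year
School district tax = $3,711.96 per year
Earthquake insurance = $644.16 per year
Combined annual = $3,337.08 + $3,711.96 + $644.16 = $7,693.20
Base monthly escrow = $7,693.20 / 12 = $641.10
Required reserve = 1 × $641.10 = $641.10
Surplus = $728.03 − $641.10 = $86.93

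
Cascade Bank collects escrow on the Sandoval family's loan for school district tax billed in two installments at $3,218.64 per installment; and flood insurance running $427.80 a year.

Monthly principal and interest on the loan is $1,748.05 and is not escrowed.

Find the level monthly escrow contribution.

School district tax — $3,218.64 × 2 = $6,437.28 per year
Flood insurance — $427.80 per year
Annual escrow total = $6,437.28 + $427.80 = $6,865.08
Monthly escrow = $6,865.08 / 12 = $572.09

$572.09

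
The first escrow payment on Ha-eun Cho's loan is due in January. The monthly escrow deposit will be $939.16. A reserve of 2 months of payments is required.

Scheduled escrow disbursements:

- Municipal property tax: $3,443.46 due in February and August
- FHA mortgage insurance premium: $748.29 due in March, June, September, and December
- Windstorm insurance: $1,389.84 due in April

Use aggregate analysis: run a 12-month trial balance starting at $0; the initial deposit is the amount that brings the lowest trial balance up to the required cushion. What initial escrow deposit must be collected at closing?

Cushion = 2 × $939.16 = $1,878.32
Trial balance (start $0, +$939.16 each month, − disbursements):
  Jan: +$939.16 → $939.16
  Feb: +$939.16 − $3,443.46 → -$1,565.14
  Mar: +$939.16 − $748.29 → -$1,374.27
  Apr: +$939.16 − $1,389.84 → -$1,824.95
  May: +$939.16 → -$885.79
  Jun: +$939.16 − $748.29 → -$694.92
  Jul: +$939.16 → $244.24
  Aug: +$939.16 − $3,443.46 → -$2,260.06
  Sep: +$939.16 − $748.29 → -$2,069.19
  Oct: +$939.16 → -$1,130.03
  Nov: +$939.16 → -$190.87
  Dec: +$939.16 − $748.29 → $0.00
Lowest trial balance = -$2,260.06 (Aug)
Initial deposit = cushion − low point = $1,878.32 − (-$2,260.06) = $4,138.38

$4,138.38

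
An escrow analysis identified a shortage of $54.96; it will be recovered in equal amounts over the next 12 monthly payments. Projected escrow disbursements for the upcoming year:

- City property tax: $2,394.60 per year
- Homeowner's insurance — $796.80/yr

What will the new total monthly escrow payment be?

$270.53

City property tax = $2,394.60 per year
Homeowner's insurance = $796.80 per year
Total annual escrow = $2,394.60 + $796.80 = $3,191.40
Monthly = $3,191.40 ÷ 12 = $265.95
Shortage spread = $54.96 / 12 = $4.58/mo
New monthly escrow = $265.95 + $4.58 = $270.53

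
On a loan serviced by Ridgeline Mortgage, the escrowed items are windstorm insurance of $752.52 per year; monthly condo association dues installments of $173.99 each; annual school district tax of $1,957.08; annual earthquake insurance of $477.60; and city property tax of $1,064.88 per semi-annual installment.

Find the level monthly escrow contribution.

$617.07

Windstorm insurance = $752.52 annually
Condo association dues = $173.99 × 12 = $2,087.88 annually
School district tax = $1,957.08 annually
Earthquake insurance = $477.60 annually
City property tax = $1,064.88 × 2 = $2,129.76 annually
Total per year = $752.52 + $2,087.88 + $1,957.08 + $477.60 + $2,129.76 = $7,404.84
Monthly escrow = $7,404.84 / 12 = $617.07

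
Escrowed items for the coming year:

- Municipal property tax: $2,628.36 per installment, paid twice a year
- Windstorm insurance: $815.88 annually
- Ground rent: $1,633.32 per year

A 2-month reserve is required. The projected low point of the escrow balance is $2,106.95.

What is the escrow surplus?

$822.63

Municipal property tax: $2,628.36 × 2 = $5,256.72/yr
Windstorm insurance: $815.88/yr
Ground rent: $1,633.32/yr
Total per year = $5,256.72 + $815.88 + $1,633.32 = $7,705.92
Per month = $7,705.92 / 12 = $642.16
Cushion = 2 × $642.16 = $1,284.32
Surplus = $2,106.95 − $1,284.32 = $822.63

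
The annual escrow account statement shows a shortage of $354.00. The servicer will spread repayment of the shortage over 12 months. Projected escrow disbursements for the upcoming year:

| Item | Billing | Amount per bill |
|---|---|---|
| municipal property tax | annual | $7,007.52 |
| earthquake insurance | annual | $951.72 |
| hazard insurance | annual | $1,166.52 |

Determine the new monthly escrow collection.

Municipal property tax — $7,007.52/yr
Earthquake insurance — $951.72/yr
Hazard insurance — $1,166.52/yr
Annual escrow total = $7,007.52 + $951.72 + $1,166.52 = $9,125.76
Per month = $9,125.76 ÷ 12 = $760.48
Shortage per month = $354.00 / 12 = $29.50
New monthly escrow = $760.48 + $29.50 = $789.98

$789.98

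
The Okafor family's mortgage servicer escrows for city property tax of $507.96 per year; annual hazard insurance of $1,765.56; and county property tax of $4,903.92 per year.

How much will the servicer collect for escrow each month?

City property tax: $507.96
Hazard insurance: $1,765.56
County property tax: $4,903.92
Total annual escrow = $507.96 + $1,765.56 + $4,903.92 = $7,177.44
Monthly = $7,177.44 / 12 = $598.12

$598.12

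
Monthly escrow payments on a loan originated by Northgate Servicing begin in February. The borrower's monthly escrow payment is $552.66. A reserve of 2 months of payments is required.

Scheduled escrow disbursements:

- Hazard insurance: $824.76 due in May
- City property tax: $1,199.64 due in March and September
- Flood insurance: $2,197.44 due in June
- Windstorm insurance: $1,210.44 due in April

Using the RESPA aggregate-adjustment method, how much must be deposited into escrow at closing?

$3,774.30

Cushion = 2 × $552.66 = $1,105.32
Trial balance (start $0, +$552.66 each month, − disbursements):
  Feb: +$552.66 → $552.66
  Mar: +$552.66 − $1,199.64 → -$94.32
  Apr: +$552.66 − $1,210.44 → -$752.10
  May: +$552.66 − $824.76 → -$1,024.20
  Jun: +$552.66 − $2,197.44 → -$2,668.98
  Jul: +$552.66 → -$2,116.32
  Aug: +$552.66 → -$1,563.66
  Sep: +$552.66 − $1,199.64 → -$2,210.64
  Oct: +$552.66 → -$1,657.98
  Nov: +$552.66 → -$1,105.32
  Dec: +$552.66 → -$552.66
  Jan: +$552.66 → $0.00
Lowest trial balance = -$2,668.98 (Jun)
Initial deposit = cushion − low point = $1,105.32 − (-$2,668.98) = $3,774.30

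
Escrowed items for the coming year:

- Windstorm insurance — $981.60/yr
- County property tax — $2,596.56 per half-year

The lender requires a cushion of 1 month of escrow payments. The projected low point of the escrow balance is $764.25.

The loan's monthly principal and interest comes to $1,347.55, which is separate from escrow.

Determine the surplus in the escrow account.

Windstorm insurance = $981.60 per year
County property tax = $2,596.56 × 2 = $5,193.12 per year
Total per year = $981.60 + $5,193.12 = $6,174.72
Monthly = $6,174.72 / 12 = $514.56
Required cushion = 1 × $514.56 = $514.56
Surplus = $764.25 − $514.56 = $249.69

$249.69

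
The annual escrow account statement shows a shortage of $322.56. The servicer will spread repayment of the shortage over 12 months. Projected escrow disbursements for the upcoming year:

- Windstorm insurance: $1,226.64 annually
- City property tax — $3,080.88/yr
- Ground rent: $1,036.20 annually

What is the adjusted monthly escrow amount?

$472.19

Windstorm insurance = $1,226.64 per year
City property tax = $3,080.88 per year
Ground rent = $1,036.20 per year
Total per year = $5,343.72
Monthly = $5,343.72 ÷ 12 = $445.31
Shortage per month = $322.56 / 12 = $26.88
Adjusted monthly = $445.31 + $26.88 = $472.19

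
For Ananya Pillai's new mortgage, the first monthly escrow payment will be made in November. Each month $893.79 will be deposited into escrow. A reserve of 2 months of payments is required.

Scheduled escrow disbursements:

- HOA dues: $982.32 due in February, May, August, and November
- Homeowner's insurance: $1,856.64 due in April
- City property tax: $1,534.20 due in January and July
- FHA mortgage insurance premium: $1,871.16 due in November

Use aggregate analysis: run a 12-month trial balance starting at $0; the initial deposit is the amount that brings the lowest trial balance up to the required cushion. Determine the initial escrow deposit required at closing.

Cushion = 2 × $893.79 = $1,787.58
Trial balance (start $0, +$893.79 each month, − disbursements):
  Nov: +$893.79 − $2,853.48 → -$1,959.69
  Dec: +$893.79 → -$1,065.90
  Jan: +$893.79 − $1,534.20 → -$1,706.31
  Feb: +$893.79 − $982.32 → -$1,794.84
  Mar: +$893.79 → -$901.05
  Apr: +$893.79 − $1,856.64 → -$1,863.90
  May: +$893.79 − $982.32 → -$1,952.43
  Jun: +$893.79 → -$1,058.64
  Jul: +$893.79 − $1,534.20 → -$1,699.05
  Aug: +$893.79 − $982.32 → -$1,787.58
  Sep: +$893.79 → -$893.79
  Oct: +$893.79 → $0.00
Lowest trial balance = -$1,959.69 (Nov)
Initial deposit = cushion − low point = $1,787.58 − (-$1,959.69) = $3,747.27

$3,747.27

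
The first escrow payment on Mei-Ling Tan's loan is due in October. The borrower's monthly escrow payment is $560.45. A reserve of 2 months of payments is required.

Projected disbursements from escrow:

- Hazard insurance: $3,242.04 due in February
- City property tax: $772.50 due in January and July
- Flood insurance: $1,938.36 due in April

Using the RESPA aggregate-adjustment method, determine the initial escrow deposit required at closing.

$3,150.65

Cushion = 2 × $560.45 = $1,120.90
Trial balance (start $0, +$560.45 each month, − disbursements):
  Oct: +$560.45 → $560.45
  Nov: +$560.45 → $1,120.90
  Dec: +$560.45 → $1,681.35
  Jan: +$560.45 − $772.50 → $1,469.30
  Feb: +$560.45 − $3,242.04 → -$1,212.29
  Mar: +$560.45 → -$651.84
  Apr: +$560.45 − $1,938.36 → -$2,029.75
  May: +$560.45 → -$1,469.30
  Jun: +$560.45 → -$908.85
  Jul: +$560.45 − $772.50 → -$1,120.90
  Aug: +$560.45 → -$560.45
  Sep: +$560.45 → $0.00
Lowest trial balance = -$2,029.75 (Apr)
Initial deposit = cushion − low point = $1,120.90 − (-$2,029.75) = $3,150.65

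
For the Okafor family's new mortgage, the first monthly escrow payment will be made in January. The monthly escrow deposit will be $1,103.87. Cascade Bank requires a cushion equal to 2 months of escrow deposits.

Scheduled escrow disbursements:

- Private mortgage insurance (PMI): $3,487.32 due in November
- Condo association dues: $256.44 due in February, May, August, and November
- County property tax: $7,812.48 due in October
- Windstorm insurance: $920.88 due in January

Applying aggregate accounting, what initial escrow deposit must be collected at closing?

$3,311.61

Cushion = 2 × $1,103.87 = $2,207.74
Trial balance (start $0, +$1,103.87 each month, − disbursements):
  Jan: +$1,103.87 − $920.88 → $182.99
  Feb: +$1,103.87 − $256.44 → $1,030.42
  Mar: +$1,103.87 → $2,134.29
  Apr: +$1,103.87 → $3,238.16
  May: +$1,103.87 − $256.44 → $4,085.59
  Jun: +$1,103.87 → $5,189.46
  Jul: +$1,103.87 → $6,293.33
  Aug: +$1,103.87 − $256.44 → $7,140.76
  Sep: +$1,103.87 → $8,244.63
  Oct: +$1,103.87 − $7,812.48 → $1,536.02
  Nov: +$1,103.87 − $3,743.76 → -$1,103.87
  Dec: +$1,103.87 → $0.00
Lowest trial balance = -$1,103.87 (Nov)
Initial deposit = cushion − low point = $2,207.74 − (-$1,103.87) = $3,311.61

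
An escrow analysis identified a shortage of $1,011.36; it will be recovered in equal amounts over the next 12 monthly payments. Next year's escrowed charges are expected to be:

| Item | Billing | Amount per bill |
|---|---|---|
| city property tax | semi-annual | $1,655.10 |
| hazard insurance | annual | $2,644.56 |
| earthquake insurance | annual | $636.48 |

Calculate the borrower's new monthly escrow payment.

$633.55

City property tax = $1,655.10 × 2 = $3,310.20
Hazard insurance = $2,644.56
Earthquake insurance = $636.48
Total annual escrow = $3,310.20 + $2,644.56 + $636.48 = $6,591.24
Monthly = $6,591.24 ÷ 12 = $549.27
Monthly shortage recovery: $1,011.36 ÷ 12 = $84.28
Adjusted monthly = $549.27 + $84.28 = $633.55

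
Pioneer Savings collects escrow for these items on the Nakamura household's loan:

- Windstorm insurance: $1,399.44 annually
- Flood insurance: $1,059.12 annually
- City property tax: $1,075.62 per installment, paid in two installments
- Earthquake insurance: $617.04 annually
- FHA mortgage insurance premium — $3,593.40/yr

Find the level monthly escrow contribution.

$735.02

Windstorm insurance: $1,399.44 per year
Flood insurance: $1,059.12 per year
City property tax: $1,075.62 × 2 = $2,151.24 per year
Earthquake insurance: $617.04 per year
FHA mortgage insurance premium: $3,593.40 per year
Yearly total = $1,399.44 + $1,059.12 + $2,151.24 + $617.04 + $3,593.40 = $8,820.24
Monthly escrow = $8,820.24 / 12 = $735.02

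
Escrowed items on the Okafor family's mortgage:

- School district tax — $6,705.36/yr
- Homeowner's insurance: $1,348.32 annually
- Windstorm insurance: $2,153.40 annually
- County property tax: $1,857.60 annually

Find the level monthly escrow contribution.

$1,005.39

School district tax = $6,705.36/yr
Homeowner's insurance = $1,348.32/yr
Windstorm insurance = $2,153.40/yr
County property tax = $1,857.60/yr
Combined annual = $12,064.68
Base monthly escrow = $12,064.68 ÷ 12 = $1,005.39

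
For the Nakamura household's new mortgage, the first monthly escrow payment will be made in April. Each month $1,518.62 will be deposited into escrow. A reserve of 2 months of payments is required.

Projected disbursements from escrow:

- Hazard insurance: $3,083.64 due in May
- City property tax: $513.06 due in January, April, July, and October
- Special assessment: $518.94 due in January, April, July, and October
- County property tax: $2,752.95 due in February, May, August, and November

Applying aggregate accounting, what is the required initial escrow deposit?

$6,868.59

Cushion = 2 × $1,518.62 = $3,037.24
Trial balance (start $0, +$1,518.62 each month, − disbursements):
  Apr: +$1,518.62 − $1,032.00 → $486.62
  May: +$1,518.62 − $5,836.59 → -$3,831.35
  Jun: +$1,518.62 → -$2,312.73
  Jul: +$1,518.62 − $1,032.00 → -$1,826.11
  Aug: +$1,518.62 − $2,752.95 → -$3,060.44
  Sep: +$1,518.62 → -$1,541.82
  Oct: +$1,518.62 − $1,032.00 → -$1,055.20
  Nov: +$1,518.62 − $2,752.95 → -$2,289.53
  Dec: +$1,518.62 → -$770.91
  Jan: +$1,518.62 − $1,032.00 → -$284.29
  Feb: +$1,518.62 − $2,752.95 → -$1,518.62
  Mar: +$1,518.62 → $0.00
Lowest trial balance = -$3,831.35 (May)
Initial deposit = cushion − low point = $3,037.24 − (-$3,831.35) = $6,868.59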